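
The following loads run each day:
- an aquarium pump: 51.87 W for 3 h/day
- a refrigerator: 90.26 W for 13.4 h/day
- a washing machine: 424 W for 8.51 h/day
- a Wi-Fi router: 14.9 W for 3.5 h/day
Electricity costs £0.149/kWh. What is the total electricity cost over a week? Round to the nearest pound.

aquarium pump: 51.87 W × 3 h × 7 d = 1,089 Wh = 1.089 kWh
refrigerator: 90.26 W × 13.4 h × 7 d = 8,466 Wh = 8.466 kWh
washing machine: 424 W × 8.51 h × 7 d = 25,258 Wh = 25.26 kWh
Wi-Fi router: 14.9 W × 3.5 h × 7 d = 365 Wh = 0.365 kWh
Total energy = 1.089 + 8.466 + 25.26 + 0.365 = 35.18 kWh
Cost = 35.18 kWh × £0.149 = £5.24 ≈ £5

£5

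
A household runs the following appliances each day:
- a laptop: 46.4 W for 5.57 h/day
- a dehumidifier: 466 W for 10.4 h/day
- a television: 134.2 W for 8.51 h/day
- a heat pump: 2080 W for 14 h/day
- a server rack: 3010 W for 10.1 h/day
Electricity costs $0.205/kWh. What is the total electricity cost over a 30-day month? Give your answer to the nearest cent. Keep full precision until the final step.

laptop: 46.4 W × 5.57 h × 30 d = 7,753 Wh = 7.753 kWh
dehumidifier: 466 W × 10.4 h × 30 d = 145,392 Wh = 145.4 kWh
television: 134.2 W × 8.51 h × 30 d = 34,261 Wh = 34.26 kWh
heat pump: 2080 W × 14 h × 30 d = 873,600 Wh = 873.6 kWh
server rack: 3010 W × 10.1 h × 30 d = 912,030 Wh = 912 kWh
Total energy = 7.753 + 145.4 + 34.26 + 873.6 + 912 = 1,973 kWh
Cost = 1,973 kWh × $0.205 = $404.47

$404.47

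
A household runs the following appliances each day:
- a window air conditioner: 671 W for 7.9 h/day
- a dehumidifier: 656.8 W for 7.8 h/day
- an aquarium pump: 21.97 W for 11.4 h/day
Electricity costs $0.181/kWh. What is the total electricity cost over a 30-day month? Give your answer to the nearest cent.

$57.96

window air conditioner: 671 W × 7.9 h × 30 d = 159,027 Wh = 159 kWh
dehumidifier: 656.8 W × 7.8 h × 30 d = 153,691 Wh = 153.7 kWh
aquarium pump: 21.97 W × 11.4 h × 30 d = 7,514 Wh = 7.514 kWh
Total energy = 159 + 153.7 + 7.514 = 320.2 kWh
Cost = 320.2 kWh × $0.181 = $57.96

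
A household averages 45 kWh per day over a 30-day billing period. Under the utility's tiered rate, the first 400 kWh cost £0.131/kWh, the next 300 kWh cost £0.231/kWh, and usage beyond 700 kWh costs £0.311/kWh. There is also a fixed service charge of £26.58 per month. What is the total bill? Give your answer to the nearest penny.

Usage = 45 kWh/day × 30 days = 1350 kWh
First 400 kWh × £0.131 = £52.40
Next 300 kWh × £0.231 = £69.30
Remaining 650 kWh × £0.311 = £202.15
Energy charge = £323.85; + service £26.58 = £350.43

£350.43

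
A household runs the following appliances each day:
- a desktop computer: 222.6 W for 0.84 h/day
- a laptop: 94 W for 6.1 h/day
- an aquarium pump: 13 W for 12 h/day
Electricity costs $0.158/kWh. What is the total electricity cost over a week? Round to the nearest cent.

$1.01

desktop computer: 222.6 W × 0.84 h × 7 d = 1,309 Wh = 1.309 kWh
laptop: 94 W × 6.1 h × 7 d = 4,014 Wh = 4.014 kWh
aquarium pump: 13 W × 12 h × 7 d = 1,092 Wh = 1.092 kWh
Total energy = 1.309 + 4.014 + 1.092 = 6.415 kWh
Cost = 6.415 kWh × $0.158 = $1.01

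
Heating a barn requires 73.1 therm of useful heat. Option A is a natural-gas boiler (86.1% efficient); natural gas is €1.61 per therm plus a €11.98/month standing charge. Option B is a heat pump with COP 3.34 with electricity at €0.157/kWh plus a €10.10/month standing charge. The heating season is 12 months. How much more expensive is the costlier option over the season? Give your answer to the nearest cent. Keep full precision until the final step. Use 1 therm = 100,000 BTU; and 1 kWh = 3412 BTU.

Heat load = 73.1 therm × 100,000 = 7,310,000 BTU
Gas: input = 7,310,000 / 0.861 = 8,490,128 BTU = 84.9 therm → 84.9 × €1.61 = €136.69; + 12 × €11.98 standing = €280.45
Heat pump: 7,310,000 BTU / 3412 = 2,142 kWh heat; / 3.34 = 641.4 kWh in → × €0.157 = €100.71; + 12 × €10.10 standing = €221.91
Difference = |€280.45 − €221.91| = €58.54

€58.54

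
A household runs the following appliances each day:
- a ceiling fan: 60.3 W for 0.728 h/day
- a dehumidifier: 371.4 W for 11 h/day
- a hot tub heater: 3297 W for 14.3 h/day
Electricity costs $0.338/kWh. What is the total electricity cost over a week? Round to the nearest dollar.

ceiling fan: 60.3 W × 0.728 h × 7 d = 307 Wh = 0.3073 kWh
dehumidifier: 371.4 W × 11 h × 7 d = 28,598 Wh = 28.6 kWh
hot tub heater: 3297 W × 14.3 h × 7 d = 330,030 Wh = 330 kWh
Total energy = 0.3073 + 28.6 + 330 = 358.9 kWh
Cost = 358.9 kWh × $0.338 = $121.32 ≈ $121

$121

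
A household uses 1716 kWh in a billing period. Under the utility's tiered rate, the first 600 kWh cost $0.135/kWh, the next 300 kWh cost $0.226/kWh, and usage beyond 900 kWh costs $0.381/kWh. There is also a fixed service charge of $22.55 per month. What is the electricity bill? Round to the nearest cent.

$482.25

First 600 kWh × $0.135 = $81.00
Next 300 kWh × $0.226 = $67.80
Remaining 816 kWh × $0.381 = $310.90
Energy charge = $459.70; + service $22.55 = $482.25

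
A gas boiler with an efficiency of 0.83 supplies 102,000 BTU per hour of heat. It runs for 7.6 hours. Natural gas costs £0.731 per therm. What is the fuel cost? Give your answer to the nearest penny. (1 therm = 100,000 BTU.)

£6.83

Heat delivered = 102,000 BTU/h × 7.6 h = 775,200 BTU
Gas input = 775,200 / 0.83 = 933,976 BTU
= 933,976 / 100,000 = 9.34 therm
Cost = 9.34 × £0.731/therm = £6.83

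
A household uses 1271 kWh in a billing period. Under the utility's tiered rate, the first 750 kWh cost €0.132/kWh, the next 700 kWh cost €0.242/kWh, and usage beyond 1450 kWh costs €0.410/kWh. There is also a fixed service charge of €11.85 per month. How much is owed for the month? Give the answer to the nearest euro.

First 750 kWh × €0.132 = €99.00
Next 521 kWh × €0.242 = €126.08
Remaining tier: 0 kWh (not reached)
Energy charge = €225.08; + service €11.85 = €236.93 ≈ €237

€237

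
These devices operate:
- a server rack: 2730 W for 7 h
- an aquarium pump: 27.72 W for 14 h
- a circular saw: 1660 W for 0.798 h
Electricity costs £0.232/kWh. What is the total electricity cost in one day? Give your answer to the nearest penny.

£4.83

server rack: 2730 W × 7 h = 19,110 Wh = 19.11 kWh
aquarium pump: 27.72 W × 14 h = 388 Wh = 0.3881 kWh
circular saw: 1660 W × 0.798 h = 1,325 Wh = 1.325 kWh
Total energy = 19.11 + 0.3881 + 1.325 = 20.82 kWh
Cost = 20.82 kWh × £0.232 = £4.83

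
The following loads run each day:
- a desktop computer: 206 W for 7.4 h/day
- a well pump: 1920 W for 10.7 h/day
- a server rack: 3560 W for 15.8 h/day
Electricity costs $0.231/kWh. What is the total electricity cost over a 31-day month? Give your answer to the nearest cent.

desktop computer: 206 W × 7.4 h × 31 d = 47,256 Wh = 47.26 kWh
well pump: 1920 W × 10.7 h × 31 d = 636,864 Wh = 636.9 kWh
server rack: 3560 W × 15.8 h × 31 d = 1,743,688 Wh = 1,744 kWh
Total energy = 47.26 + 636.9 + 1,744 = 2,428 kWh
Cost = 2,428 kWh × $0.231 = $560.82

$560.82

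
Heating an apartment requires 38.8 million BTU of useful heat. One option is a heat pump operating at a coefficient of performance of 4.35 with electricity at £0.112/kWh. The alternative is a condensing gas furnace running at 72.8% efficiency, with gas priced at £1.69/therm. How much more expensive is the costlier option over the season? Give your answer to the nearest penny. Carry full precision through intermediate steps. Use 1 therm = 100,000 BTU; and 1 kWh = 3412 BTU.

Heat load = 38.8 × 10⁶ BTU = 38,800,000 BTU
Gas: input = 38,800,000 / 0.728 = 53,296,703 BTU = 533 therm → 533 × £1.69 = £900.71
Heat pump: 38,800,000 BTU / 3412 = 11,370 kWh heat; / 4.35 = 2,614 kWh in → × £0.112 = £292.79
Difference = |£900.71 − £292.79| = £607.93

£607.93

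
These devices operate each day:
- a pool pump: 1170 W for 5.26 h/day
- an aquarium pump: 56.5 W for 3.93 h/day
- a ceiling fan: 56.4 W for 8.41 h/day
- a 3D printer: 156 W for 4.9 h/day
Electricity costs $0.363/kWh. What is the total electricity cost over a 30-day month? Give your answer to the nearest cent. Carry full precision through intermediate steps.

$82.93

pool pump: 1170 W × 5.26 h × 30 d = 184,626 Wh = 184.6 kWh
aquarium pump: 56.5 W × 3.93 h × 30 d = 6,661 Wh = 6.661 kWh
ceiling fan: 56.4 W × 8.41 h × 30 d = 14,230 Wh = 14.23 kWh
3D printer: 156 W × 4.9 h × 30 d = 22,932 Wh = 22.93 kWh
Total energy = 184.6 + 6.661 + 14.23 + 22.93 = 228.4 kWh
Cost = 228.4 kWh × $0.363 = $82.93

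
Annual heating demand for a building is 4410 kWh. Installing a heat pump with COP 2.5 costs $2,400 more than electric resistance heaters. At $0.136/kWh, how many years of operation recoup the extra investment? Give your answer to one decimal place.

Resistance: 4410 kWh × $0.136 = $599.76/yr
Heat pump: 4410 / 2.5 = 1764 kWh in → × $0.136 = $239.90/yr
Annual savings = $359.86
Payback = $2,400 / $359.86 = 6.67 years

6.7 years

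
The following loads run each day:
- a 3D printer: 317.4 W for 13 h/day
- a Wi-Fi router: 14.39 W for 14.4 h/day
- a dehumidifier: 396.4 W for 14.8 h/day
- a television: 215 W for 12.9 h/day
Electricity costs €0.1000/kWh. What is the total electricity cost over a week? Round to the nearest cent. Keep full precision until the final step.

3D printer: 317.4 W × 13 h × 7 d = 28,883 Wh = 28.88 kWh
Wi-Fi router: 14.39 W × 14.4 h × 7 d = 1,451 Wh = 1.451 kWh
dehumidifier: 396.4 W × 14.8 h × 7 d = 41,067 Wh = 41.07 kWh
television: 215 W × 12.9 h × 7 d = 19,414 Wh = 19.41 kWh
Total energy = 28.88 + 1.451 + 41.07 + 19.41 = 90.82 kWh
Cost = 90.82 kWh × €0.1000 = €9.08

€9.08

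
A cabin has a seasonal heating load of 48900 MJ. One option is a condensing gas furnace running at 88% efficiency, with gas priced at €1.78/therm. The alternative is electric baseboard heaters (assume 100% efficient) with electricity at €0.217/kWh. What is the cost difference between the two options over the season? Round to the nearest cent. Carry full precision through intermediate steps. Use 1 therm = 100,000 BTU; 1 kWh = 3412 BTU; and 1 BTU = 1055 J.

Heat load = 48900 MJ = 48,900,000,000 J / 1055 = 46,350,711 BTU
Gas: input = 46,350,711 / 0.88 = 52,671,262 BTU = 526.7 therm → 526.7 × €1.78 = €937.55
Electric: 46,350,711 BTU / 3412 = 13,580 kWh → × €0.217 = €2,947.86
Difference = |€937.55 − €2,947.86| = €2,010.31

€2010.31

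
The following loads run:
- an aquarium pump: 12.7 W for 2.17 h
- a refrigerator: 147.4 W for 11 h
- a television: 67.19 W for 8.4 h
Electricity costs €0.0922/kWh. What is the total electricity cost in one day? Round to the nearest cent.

aquarium pump: 12.7 W × 2.17 h = 28 Wh = 0.02756 kWh
refrigerator: 147.4 W × 11 h = 1,621 Wh = 1.621 kWh
television: 67.19 W × 8.4 h = 564 Wh = 0.5644 kWh
Total energy = 0.02756 + 1.621 + 0.5644 = 2.213 kWh
Cost = 2.213 kWh × €0.0922 = €0.20

€0.20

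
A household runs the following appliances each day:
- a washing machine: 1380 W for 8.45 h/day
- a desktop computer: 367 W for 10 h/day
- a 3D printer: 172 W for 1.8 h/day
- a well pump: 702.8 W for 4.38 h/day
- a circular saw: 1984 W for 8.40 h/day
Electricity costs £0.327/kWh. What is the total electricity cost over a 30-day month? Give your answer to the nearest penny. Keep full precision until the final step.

£347.12

washing machine: 1380 W × 8.45 h × 30 d = 349,830 Wh = 349.8 kWh
desktop computer: 367 W × 10 h × 30 d = 110,100 Wh = 110.1 kWh
3D printer: 172 W × 1.8 h × 30 d = 9,288 Wh = 9.288 kWh
well pump: 702.8 W × 4.38 h × 30 d = 92,348 Wh = 92.35 kWh
circular saw: 1984 W × 8.40 h × 30 d = 499,968 Wh = 500 kWh
Total energy = 349.8 + 110.1 + 9.288 + 92.35 + 500 = 1,062 kWh
Cost = 1,062 kWh × £0.327 = £347.12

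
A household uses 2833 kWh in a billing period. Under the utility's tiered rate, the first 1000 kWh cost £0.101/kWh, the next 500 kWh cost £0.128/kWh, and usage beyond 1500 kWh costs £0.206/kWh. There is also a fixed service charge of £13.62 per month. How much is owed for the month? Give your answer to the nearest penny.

First 1000 kWh × £0.101 = £101.00
Next 500 kWh × £0.128 = £64.00
Remaining 1333 kWh × £0.206 = £274.60
Energy charge = £439.60; + service £13.62 = £453.22

£453.22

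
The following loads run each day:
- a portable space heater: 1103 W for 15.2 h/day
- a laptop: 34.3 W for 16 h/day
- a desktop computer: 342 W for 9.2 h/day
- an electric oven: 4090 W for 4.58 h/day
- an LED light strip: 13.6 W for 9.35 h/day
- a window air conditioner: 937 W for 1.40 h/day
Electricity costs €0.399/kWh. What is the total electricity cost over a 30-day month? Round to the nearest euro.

portable space heater: 1103 W × 15.2 h × 30 d = 502,968 Wh = 503 kWh
laptop: 34.3 W × 16 h × 30 d = 16,464 Wh = 16.46 kWh
desktop computer: 342 W × 9.2 h × 30 d = 94,392 Wh = 94.39 kWh
electric oven: 4090 W × 4.58 h × 30 d = 561,966 Wh = 562 kWh
LED light strip: 13.6 W × 9.35 h × 30 d = 3,815 Wh = 3.815 kWh
window air conditioner: 937 W × 1.40 h × 30 d = 39,354 Wh = 39.35 kWh
Total energy = 503 + 16.46 + 94.39 + 562 + 3.815 + 39.35 = 1,219 kWh
Cost = 1,219 kWh × €0.399 = €486.36 ≈ €486

€486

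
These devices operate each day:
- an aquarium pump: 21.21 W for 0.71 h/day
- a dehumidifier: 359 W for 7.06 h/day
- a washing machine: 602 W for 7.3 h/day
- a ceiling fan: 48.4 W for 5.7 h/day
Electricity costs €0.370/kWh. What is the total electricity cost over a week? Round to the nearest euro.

aquarium pump: 21.21 W × 0.71 h × 7 d = 105 Wh = 0.1054 kWh
dehumidifier: 359 W × 7.06 h × 7 d = 17,742 Wh = 17.74 kWh
washing machine: 602 W × 7.3 h × 7 d = 30,762 Wh = 30.76 kWh
ceiling fan: 48.4 W × 5.7 h × 7 d = 1,931 Wh = 1.931 kWh
Total energy = 0.1054 + 17.74 + 30.76 + 1.931 = 50.54 kWh
Cost = 50.54 kWh × €0.370 = €18.70 ≈ €19

€19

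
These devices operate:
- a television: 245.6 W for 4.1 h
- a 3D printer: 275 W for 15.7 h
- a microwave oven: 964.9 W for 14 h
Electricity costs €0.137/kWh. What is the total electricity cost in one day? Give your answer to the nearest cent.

television: 245.6 W × 4.1 h = 1,007 Wh = 1.007 kWh
3D printer: 275 W × 15.7 h = 4,318 Wh = 4.317 kWh
microwave oven: 964.9 W × 14 h = 13,509 Wh = 13.51 kWh
Total energy = 1.007 + 4.317 + 13.51 = 18.83 kWh
Cost = 18.83 kWh × €0.137 = €2.58

€2.58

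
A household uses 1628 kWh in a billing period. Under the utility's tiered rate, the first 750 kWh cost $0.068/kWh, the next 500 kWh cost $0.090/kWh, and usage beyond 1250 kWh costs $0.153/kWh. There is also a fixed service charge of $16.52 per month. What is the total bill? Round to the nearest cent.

$170.35

First 750 kWh × $0.068 = $51.00
Next 500 kWh × $0.090 = $45.00
Remaining 378 kWh × $0.153 = $57.83
Energy charge = $153.83; + service $16.52 = $170.35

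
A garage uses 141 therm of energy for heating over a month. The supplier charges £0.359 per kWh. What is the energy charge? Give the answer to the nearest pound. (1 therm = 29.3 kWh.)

£1483

141 therm × (29.3 kWh/therm) = 4,131 kWh
Cost = 4,131 kWh × £0.359/kWh = £1,483.14 ≈ £1483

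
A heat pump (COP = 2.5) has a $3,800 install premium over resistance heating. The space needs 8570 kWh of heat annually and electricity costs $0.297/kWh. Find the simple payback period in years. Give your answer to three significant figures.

Resistance: 8570 kWh × $0.297 = $2,545.29/yr
Heat pump: 8570 / 2.5 = 3428 kWh in → × $0.297 = $1,018.12/yr
Annual savings = $1,527.17
Payback = $3,800 / $1,527.17 = 2.49 years

2.49 years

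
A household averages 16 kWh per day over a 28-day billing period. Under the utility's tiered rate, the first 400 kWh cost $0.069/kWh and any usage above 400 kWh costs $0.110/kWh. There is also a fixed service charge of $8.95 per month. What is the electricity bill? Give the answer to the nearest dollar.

$42

Usage = 16 kWh/day × 28 days = 448 kWh
First 400 kWh × $0.069 = $27.60
Remaining 48 kWh × $0.110 = $5.28
Energy charge = $32.88; + service $8.95 = $41.83 ≈ $42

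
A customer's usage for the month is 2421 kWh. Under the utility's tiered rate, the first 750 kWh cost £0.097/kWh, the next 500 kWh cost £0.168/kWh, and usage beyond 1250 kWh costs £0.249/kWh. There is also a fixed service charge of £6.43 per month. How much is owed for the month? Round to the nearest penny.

First 750 kWh × £0.097 = £72.75
Next 500 kWh × £0.168 = £84.00
Remaining 1171 kWh × £0.249 = £291.58
Energy charge = £448.33; + service £6.43 = £454.76

£454.76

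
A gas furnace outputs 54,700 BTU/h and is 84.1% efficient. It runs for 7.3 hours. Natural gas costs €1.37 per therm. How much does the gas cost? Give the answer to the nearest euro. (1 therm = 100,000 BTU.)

€7

Heat delivered = 54,700 BTU/h × 7.3 h = 399,310 BTU
Gas input = 399,310 / 0.841 = 474,804 BTU
= 474,804 / 100,000 = 4.748 therm
Cost = 4.748 × €1.37/therm = €6.50 ≈ €7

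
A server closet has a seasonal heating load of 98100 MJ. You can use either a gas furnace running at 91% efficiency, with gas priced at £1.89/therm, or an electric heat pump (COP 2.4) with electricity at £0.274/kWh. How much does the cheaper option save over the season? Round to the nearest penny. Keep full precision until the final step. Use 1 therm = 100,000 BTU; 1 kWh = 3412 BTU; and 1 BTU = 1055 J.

£1180.09

Heat load = 98100 MJ = 98,100,000,000 J / 1055 = 92,985,782 BTU
Gas: input = 92,985,782 / 0.91 = 102,182,178 BTU = 1,022 therm → 1,022 × £1.89 = £1,931.24
Heat pump: 92,985,782 BTU / 3412 = 27,250 kWh heat; / 2.4 = 11,360 kWh in → × £0.274 = £3,111.34
Difference = |£1,931.24 − £3,111.34| = £1,180.09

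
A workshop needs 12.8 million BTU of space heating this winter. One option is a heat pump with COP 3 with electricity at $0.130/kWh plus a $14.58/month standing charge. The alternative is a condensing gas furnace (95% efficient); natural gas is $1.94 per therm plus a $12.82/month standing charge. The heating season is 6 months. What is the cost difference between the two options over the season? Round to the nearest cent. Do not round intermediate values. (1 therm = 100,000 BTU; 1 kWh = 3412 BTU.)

Heat load = 12.8 × 10⁶ BTU = 12,800,000 BTU
Gas: input = 12,800,000 / 0.95 = 13,473,684 BTU = 134.7 therm → 134.7 × $1.94 = $261.39; + 6 × $12.82 standing = $338.31
Heat pump: 12,800,000 BTU / 3412 = 3,751 kWh heat; / 3 = 1,250 kWh in → × $0.130 = $162.56; + 6 × $14.58 standing = $250.04
Difference = |$338.31 − $250.04| = $88.27

$88.27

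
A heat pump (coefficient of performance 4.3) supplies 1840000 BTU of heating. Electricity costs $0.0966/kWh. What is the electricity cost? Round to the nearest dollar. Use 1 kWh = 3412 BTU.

$12

Heat delivered = 1,840,000 BTU / 3412 = 539.3 kWh
Electrical input = 539.3 kWh / 4.3 = 125.4 kWh
Cost = 125.4 × $0.0966/kWh = $12.11 ≈ $12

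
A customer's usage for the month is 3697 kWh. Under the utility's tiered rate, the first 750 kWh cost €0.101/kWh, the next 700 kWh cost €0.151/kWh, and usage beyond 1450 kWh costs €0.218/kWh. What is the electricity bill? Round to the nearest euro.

€671

First 750 kWh × €0.101 = €75.75
Next 700 kWh × €0.151 = €105.70
Remaining 2247 kWh × €0.218 = €489.85
Total = €671.30 ≈ €671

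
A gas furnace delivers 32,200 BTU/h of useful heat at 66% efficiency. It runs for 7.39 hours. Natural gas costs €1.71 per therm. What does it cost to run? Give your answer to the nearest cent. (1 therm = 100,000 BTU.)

€6.17

Heat delivered = 32,200 BTU/h × 7.39 h = 237,958 BTU
Gas input = 237,958 / 0.66 = 360,542 BTU
= 360,542 / 100,000 = 3.605 therm
Cost = 3.605 × €1.71/therm = €6.17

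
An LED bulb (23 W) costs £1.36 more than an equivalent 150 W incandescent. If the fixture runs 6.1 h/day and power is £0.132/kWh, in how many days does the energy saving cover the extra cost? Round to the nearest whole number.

13 days

Power saved = 150 − 23 = 127 W
Daily energy saved = 127 W × 6.1 h = 774.7 Wh = 0.7747 kWh
Daily savings = 0.7747 × £0.132 = £0.1023
Payback = £1.36 / £0.1023 per day = 13.3 days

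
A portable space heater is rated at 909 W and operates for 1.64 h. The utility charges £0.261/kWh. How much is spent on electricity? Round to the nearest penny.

Energy = 909 W × 1.64 h = 1,491 Wh = 1.491 kWh
Cost = 1.491 kWh × £0.261/kWh = £0.39

£0.39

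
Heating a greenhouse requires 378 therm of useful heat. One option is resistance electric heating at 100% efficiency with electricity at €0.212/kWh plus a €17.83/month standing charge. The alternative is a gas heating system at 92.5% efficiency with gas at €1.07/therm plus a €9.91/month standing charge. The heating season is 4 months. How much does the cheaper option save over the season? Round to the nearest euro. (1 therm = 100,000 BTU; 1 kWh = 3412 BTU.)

€1943

Heat load = 378 therm × 100,000 = 37,800,000 BTU
Gas: input = 37,800,000 / 0.925 = 40,864,865 BTU = 408.6 therm → 408.6 × €1.07 = €437.25; + 4 × €9.91 standing = €476.89
Electric: 37,800,000 BTU / 3412 = 11,080 kWh → × €0.212 = €2,348.65; + 4 × €17.83 standing = €2,419.97
Difference = |€476.89 − €2,419.97| = €1,943.08 ≈ €1943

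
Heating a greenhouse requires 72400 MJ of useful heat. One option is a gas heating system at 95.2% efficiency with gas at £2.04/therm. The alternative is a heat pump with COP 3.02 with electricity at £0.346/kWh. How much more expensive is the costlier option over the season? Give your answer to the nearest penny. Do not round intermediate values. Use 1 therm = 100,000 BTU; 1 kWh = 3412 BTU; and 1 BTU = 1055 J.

£833.79

Heat load = 72400 MJ = 72,400,000,000 J / 1055 = 68,625,592 BTU
Gas: input = 68,625,592 / 0.952 = 72,085,706 BTU = 720.9 therm → 720.9 × £2.04 = £1,470.55
Heat pump: 68,625,592 BTU / 3412 = 20,110 kWh heat; / 3.02 = 6,660 kWh in → × £0.346 = £2,304.34
Difference = |£1,470.55 − £2,304.34| = £833.79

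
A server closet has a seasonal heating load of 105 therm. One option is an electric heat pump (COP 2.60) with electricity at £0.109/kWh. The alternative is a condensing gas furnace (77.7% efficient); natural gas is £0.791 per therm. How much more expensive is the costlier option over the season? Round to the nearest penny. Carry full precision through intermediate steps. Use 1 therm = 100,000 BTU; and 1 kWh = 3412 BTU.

Heat load = 105 therm × 100,000 = 10,500,000 BTU
Gas: input = 10,500,000 / 0.777 = 13,513,514 BTU = 135.1 therm → 135.1 × £0.791 = £106.89
Heat pump: 10,500,000 BTU / 3412 = 3,077 kWh heat; / 2.60 = 1,184 kWh in → × £0.109 = £129.01
Difference = |£106.89 − £129.01| = £22.12

£22.12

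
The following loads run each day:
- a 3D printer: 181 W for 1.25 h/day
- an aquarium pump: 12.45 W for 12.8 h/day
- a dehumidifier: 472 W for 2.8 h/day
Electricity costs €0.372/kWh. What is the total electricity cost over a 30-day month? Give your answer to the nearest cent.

3D printer: 181 W × 1.25 h × 30 d = 6,788 Wh = 6.787 kWh
aquarium pump: 12.45 W × 12.8 h × 30 d = 4,781 Wh = 4.781 kWh
dehumidifier: 472 W × 2.8 h × 30 d = 39,648 Wh = 39.65 kWh
Total energy = 6.787 + 4.781 + 39.65 = 51.22 kWh
Cost = 51.22 kWh × €0.372 = €19.05

€19.05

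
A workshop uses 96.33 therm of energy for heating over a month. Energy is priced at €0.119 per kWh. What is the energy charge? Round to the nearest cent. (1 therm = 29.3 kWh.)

96.33 therm × (29.3 kWh/therm) = 2,822 kWh
Cost = 2,822 kWh × €0.119/kWh = €335.87

€335.87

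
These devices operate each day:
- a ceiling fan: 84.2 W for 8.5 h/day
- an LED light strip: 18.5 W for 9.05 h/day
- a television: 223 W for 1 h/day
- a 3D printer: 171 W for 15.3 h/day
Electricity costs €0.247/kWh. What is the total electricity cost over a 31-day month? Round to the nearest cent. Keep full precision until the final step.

€28.50

ceiling fan: 84.2 W × 8.5 h × 31 d = 22,187 Wh = 22.19 kWh
LED light strip: 18.5 W × 9.05 h × 31 d = 5,190 Wh = 5.19 kWh
television: 223 W × 1 h × 31 d = 6,913 Wh = 6.913 kWh
3D printer: 171 W × 15.3 h × 31 d = 81,105 Wh = 81.11 kWh
Total energy = 22.19 + 5.19 + 6.913 + 81.11 = 115.4 kWh
Cost = 115.4 kWh × €0.247 = €28.50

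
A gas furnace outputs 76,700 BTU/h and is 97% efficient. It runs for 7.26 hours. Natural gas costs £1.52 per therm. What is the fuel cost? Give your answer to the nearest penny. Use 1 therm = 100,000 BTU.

£8.73

Heat delivered = 76,700 BTU/h × 7.26 h = 556,842 BTU
Gas input = 556,842 / 0.97 = 574,064 BTU
= 574,064 / 100,000 = 5.741 therm
Cost = 5.741 × £1.52/therm = £8.73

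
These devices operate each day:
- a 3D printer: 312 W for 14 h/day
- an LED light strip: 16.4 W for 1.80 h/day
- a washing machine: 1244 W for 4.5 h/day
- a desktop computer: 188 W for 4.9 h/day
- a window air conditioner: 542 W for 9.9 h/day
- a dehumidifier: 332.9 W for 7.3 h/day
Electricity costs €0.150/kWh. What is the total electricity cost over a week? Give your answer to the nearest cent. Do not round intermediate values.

€19.65

3D printer: 312 W × 14 h × 7 d = 30,576 Wh = 30.58 kWh
LED light strip: 16.4 W × 1.80 h × 7 d = 207 Wh = 0.2066 kWh
washing machine: 1244 W × 4.5 h × 7 d = 39,186 Wh = 39.19 kWh
desktop computer: 188 W × 4.9 h × 7 d = 6,448 Wh = 6.448 kWh
window air conditioner: 542 W × 9.9 h × 7 d = 37,561 Wh = 37.56 kWh
dehumidifier: 332.9 W × 7.3 h × 7 d = 17,011 Wh = 17.01 kWh
Total energy = 30.58 + 0.2066 + 39.19 + 6.448 + 37.56 + 17.01 = 131 kWh
Cost = 131 kWh × €0.150 = €19.65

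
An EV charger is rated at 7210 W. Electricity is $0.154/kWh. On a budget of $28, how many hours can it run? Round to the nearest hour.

25 h

Energy budget = $28 / $0.154 per kWh = 181.8 kWh = 181,818 Wh
Runtime = 181,818 Wh / 7210 W = 25.22 h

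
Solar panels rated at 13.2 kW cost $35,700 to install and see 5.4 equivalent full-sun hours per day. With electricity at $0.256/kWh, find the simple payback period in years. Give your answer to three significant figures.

5.36 years

Daily generation = 13.2 kW × 5.4 h = 71.28 kWh
Annual generation = 71.28 × 365 = 26017 kWh
Annual savings = 26017 × $0.256 = $6,660.40
Payback = $35,700 / $6,660.40 = 5.36 years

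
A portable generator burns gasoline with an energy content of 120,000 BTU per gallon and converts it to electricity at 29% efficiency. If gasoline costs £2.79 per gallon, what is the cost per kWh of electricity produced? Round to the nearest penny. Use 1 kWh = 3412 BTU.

£0.27

Electrical output per gallon = 120,000 BTU × 0.29 / 3412 BTU/kWh = 10.2 kWh
Cost per kWh = £2.79 / 10.2 kWh = £0.274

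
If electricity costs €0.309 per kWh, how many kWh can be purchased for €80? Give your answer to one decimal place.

258.9 kWh

€80 / €0.309 per kWh = 258.9 kWh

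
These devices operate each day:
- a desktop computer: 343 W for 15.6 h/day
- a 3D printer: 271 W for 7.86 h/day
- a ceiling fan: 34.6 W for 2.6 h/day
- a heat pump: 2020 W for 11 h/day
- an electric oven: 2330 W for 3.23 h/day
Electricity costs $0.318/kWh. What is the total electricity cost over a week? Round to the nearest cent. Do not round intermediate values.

desktop computer: 343 W × 15.6 h × 7 d = 37,456 Wh = 37.46 kWh
3D printer: 271 W × 7.86 h × 7 d = 14,910 Wh = 14.91 kWh
ceiling fan: 34.6 W × 2.6 h × 7 d = 630 Wh = 0.6297 kWh
heat pump: 2020 W × 11 h × 7 d = 155,540 Wh = 155.5 kWh
electric oven: 2330 W × 3.23 h × 7 d = 52,681 Wh = 52.68 kWh
Total energy = 37.46 + 14.91 + 0.6297 + 155.5 + 52.68 = 261.2 kWh
Cost = 261.2 kWh × $0.318 = $83.07

$83.07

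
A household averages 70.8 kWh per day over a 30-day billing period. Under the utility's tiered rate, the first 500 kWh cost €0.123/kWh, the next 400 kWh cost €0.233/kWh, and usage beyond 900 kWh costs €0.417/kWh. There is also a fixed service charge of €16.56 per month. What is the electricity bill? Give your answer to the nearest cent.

Usage = 70.8 kWh/day × 30 days = 2124 kWh
First 500 kWh × €0.123 = €61.50
Next 400 kWh × €0.233 = €93.20
Remaining 1224 kWh × €0.417 = €510.41
Energy charge = €665.11; + service €16.56 = €681.67

€681.67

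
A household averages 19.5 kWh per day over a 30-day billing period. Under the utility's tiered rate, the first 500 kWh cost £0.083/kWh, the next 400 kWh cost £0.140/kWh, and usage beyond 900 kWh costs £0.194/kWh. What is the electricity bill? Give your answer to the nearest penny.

£53.40

Usage = 19.5 kWh/day × 30 days = 585 kWh
First 500 kWh × £0.083 = £41.50
Next 85 kWh × £0.140 = £11.90
Remaining tier: 0 kWh (not reached)
Total = £53.40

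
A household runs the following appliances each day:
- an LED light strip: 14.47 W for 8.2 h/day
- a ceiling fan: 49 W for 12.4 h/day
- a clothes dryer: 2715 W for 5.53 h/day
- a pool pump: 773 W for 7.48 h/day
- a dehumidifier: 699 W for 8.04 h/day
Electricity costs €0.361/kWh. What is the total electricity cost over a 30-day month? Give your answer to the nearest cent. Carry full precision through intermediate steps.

€293.95

LED light strip: 14.47 W × 8.2 h × 30 d = 3,560 Wh = 3.56 kWh
ceiling fan: 49 W × 12.4 h × 30 d = 18,228 Wh = 18.23 kWh
clothes dryer: 2715 W × 5.53 h × 30 d = 450,418 Wh = 450.4 kWh
pool pump: 773 W × 7.48 h × 30 d = 173,461 Wh = 173.5 kWh
dehumidifier: 699 W × 8.04 h × 30 d = 168,599 Wh = 168.6 kWh
Total energy = 3.56 + 18.23 + 450.4 + 173.5 + 168.6 = 814.3 kWh
Cost = 814.3 kWh × €0.361 = €293.95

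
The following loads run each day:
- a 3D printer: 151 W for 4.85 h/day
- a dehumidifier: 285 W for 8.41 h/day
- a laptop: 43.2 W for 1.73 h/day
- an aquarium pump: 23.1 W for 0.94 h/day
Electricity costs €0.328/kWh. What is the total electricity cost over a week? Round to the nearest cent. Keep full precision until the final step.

3D printer: 151 W × 4.85 h × 7 d = 5,126 Wh = 5.126 kWh
dehumidifier: 285 W × 8.41 h × 7 d = 16,778 Wh = 16.78 kWh
laptop: 43.2 W × 1.73 h × 7 d = 523 Wh = 0.5232 kWh
aquarium pump: 23.1 W × 0.94 h × 7 d = 152 Wh = 0.152 kWh
Total energy = 5.126 + 16.78 + 0.5232 + 0.152 = 22.58 kWh
Cost = 22.58 kWh × €0.328 = €7.41

€7.41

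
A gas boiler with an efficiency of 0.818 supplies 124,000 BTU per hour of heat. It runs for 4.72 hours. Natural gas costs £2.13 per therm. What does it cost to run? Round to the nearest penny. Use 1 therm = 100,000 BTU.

Heat delivered = 124,000 BTU/h × 4.72 h = 585,280 BTU
Gas input = 585,280 / 0.818 = 715,501 BTU
= 715,501 / 100,000 = 7.155 therm
Cost = 7.155 × £2.13/therm = £15.24

£15.24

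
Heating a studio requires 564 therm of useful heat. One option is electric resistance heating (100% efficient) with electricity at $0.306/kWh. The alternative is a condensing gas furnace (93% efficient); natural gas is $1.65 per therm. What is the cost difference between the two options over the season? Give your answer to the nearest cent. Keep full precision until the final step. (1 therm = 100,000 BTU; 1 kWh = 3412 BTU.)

Heat load = 564 therm × 100,000 = 56,400,000 BTU
Gas: input = 56,400,000 / 0.93 = 60,645,161 BTU = 606.5 therm → 606.5 × $1.65 = $1,000.65
Electric: 56,400,000 BTU / 3412 = 16,530 kWh → × $0.306 = $5,058.15
Difference = |$1,000.65 − $5,058.15| = $4,057.50

$4057.50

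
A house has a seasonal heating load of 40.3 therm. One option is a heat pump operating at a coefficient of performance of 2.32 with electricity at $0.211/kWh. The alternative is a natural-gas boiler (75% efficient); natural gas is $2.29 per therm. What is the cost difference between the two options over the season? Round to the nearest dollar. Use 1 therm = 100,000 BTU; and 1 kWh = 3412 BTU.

Heat load = 40.3 therm × 100,000 = 4,030,000 BTU
Gas: input = 4,030,000 / 0.75 = 5,373,333 BTU = 53.73 therm → 53.73 × $2.29 = $123.05
Heat pump: 4,030,000 BTU / 3412 = 1,181 kWh heat; / 2.32 = 509.1 kWh in → × $0.211 = $107.42
Difference = |$123.05 − $107.42| = $15.63 ≈ $16

$16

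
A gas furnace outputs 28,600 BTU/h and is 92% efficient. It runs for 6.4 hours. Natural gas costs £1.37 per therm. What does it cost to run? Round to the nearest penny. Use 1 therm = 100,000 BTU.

£2.73

Heat delivered = 28,600 BTU/h × 6.4 h = 183,040 BTU
Gas input = 183,040 / 0.92 = 198,957 BTU
= 198,957 / 100,000 = 1.99 therm
Cost = 1.99 × £1.37/therm = £2.73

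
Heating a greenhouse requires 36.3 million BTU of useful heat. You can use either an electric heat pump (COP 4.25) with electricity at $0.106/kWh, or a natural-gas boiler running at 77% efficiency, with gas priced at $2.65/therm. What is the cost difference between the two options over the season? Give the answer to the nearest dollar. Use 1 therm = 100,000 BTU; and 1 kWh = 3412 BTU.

Heat load = 36.3 × 10⁶ BTU = 36,300,000 BTU
Gas: input = 36,300,000 / 0.77 = 47,142,857 BTU = 471.4 therm → 471.4 × $2.65 = $1,249.29
Heat pump: 36,300,000 BTU / 3412 = 10,640 kWh heat; / 4.25 = 2,503 kWh in → × $0.106 = $265.35
Difference = |$1,249.29 − $265.35| = $983.94 ≈ $984

$984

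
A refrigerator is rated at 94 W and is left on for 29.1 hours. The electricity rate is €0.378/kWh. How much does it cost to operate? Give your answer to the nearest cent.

Energy = 94 W × 29.1 h = 2,735 Wh = 2.735 kWh
Cost = 2.735 kWh × €0.378/kWh = €1.03

€1.03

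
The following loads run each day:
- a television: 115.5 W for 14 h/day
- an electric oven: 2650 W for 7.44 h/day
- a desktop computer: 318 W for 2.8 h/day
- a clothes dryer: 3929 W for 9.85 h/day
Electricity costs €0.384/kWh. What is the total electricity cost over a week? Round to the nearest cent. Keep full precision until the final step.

television: 115.5 W × 14 h × 7 d = 11,319 Wh = 11.32 kWh
electric oven: 2650 W × 7.44 h × 7 d = 138,012 Wh = 138 kWh
desktop computer: 318 W × 2.8 h × 7 d = 6,233 Wh = 6.233 kWh
clothes dryer: 3929 W × 9.85 h × 7 d = 270,905 Wh = 270.9 kWh
Total energy = 11.32 + 138 + 6.233 + 270.9 = 426.5 kWh
Cost = 426.5 kWh × €0.384 = €163.76

€163.76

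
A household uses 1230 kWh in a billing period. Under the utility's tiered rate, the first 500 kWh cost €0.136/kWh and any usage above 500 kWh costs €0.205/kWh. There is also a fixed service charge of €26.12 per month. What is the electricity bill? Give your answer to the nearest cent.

€243.77

First 500 kWh × €0.136 = €68.00
Remaining 730 kWh × €0.205 = €149.65
Energy charge = €217.65; + service €26.12 = €243.77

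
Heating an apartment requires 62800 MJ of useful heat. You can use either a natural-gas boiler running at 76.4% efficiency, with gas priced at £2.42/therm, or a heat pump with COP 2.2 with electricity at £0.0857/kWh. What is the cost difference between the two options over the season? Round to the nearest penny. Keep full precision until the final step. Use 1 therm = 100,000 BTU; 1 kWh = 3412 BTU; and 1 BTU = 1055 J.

Heat load = 62800 MJ = 62,800,000,000 J / 1055 = 59,526,066 BTU
Gas: input = 59,526,066 / 0.764 = 77,913,699 BTU = 779.1 therm → 779.1 × £2.42 = £1,885.51
Heat pump: 59,526,066 BTU / 3412 = 17,450 kWh heat; / 2.2 = 7,930 kWh in → × £0.0857 = £679.60
Difference = |£1,885.51 − £679.60| = £1,205.91

£1205.91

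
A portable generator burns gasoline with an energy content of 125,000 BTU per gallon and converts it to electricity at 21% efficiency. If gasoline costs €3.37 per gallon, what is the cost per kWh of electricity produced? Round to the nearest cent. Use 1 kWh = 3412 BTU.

€0.44

Electrical output per gallon = 125,000 BTU × 0.21 / 3412 BTU/kWh = 7.693 kWh
Cost per kWh = €3.37 / 7.693 kWh = €0.438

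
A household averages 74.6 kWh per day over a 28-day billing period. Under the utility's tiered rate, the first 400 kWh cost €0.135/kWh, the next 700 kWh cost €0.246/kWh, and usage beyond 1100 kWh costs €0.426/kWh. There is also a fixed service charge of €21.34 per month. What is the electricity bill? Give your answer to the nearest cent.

€668.77

Usage = 74.6 kWh/day × 28 days = 2088.8 kWh
First 400 kWh × €0.135 = €54.00
Next 700 kWh × €0.246 = €172.20
Remaining 988.8 kWh × €0.426 = €421.23
Energy charge = €647.43; + service €21.34 = €668.77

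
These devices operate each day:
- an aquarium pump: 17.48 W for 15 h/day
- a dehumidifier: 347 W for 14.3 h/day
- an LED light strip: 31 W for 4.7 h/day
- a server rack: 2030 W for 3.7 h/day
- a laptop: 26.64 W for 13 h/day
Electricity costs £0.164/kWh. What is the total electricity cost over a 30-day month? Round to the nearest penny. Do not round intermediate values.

£65.08

aquarium pump: 17.48 W × 15 h × 30 d = 7,866 Wh = 7.866 kWh
dehumidifier: 347 W × 14.3 h × 30 d = 148,863 Wh = 148.9 kWh
LED light strip: 31 W × 4.7 h × 30 d = 4,371 Wh = 4.371 kWh
server rack: 2030 W × 3.7 h × 30 d = 225,330 Wh = 225.3 kWh
laptop: 26.64 W × 13 h × 30 d = 10,390 Wh = 10.39 kWh
Total energy = 7.866 + 148.9 + 4.371 + 225.3 + 10.39 = 396.8 kWh
Cost = 396.8 kWh × £0.164 = £65.08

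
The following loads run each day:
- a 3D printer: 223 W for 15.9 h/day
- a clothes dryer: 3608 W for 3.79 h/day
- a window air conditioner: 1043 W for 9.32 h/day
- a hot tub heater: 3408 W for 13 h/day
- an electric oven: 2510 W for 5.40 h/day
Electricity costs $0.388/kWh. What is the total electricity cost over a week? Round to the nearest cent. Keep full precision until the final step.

$230.31

3D printer: 223 W × 15.9 h × 7 d = 24,820 Wh = 24.82 kWh
clothes dryer: 3608 W × 3.79 h × 7 d = 95,720 Wh = 95.72 kWh
window air conditioner: 1043 W × 9.32 h × 7 d = 68,045 Wh = 68.05 kWh
hot tub heater: 3408 W × 13 h × 7 d = 310,128 Wh = 310.1 kWh
electric oven: 2510 W × 5.40 h × 7 d = 94,878 Wh = 94.88 kWh
Total energy = 24.82 + 95.72 + 68.05 + 310.1 + 94.88 = 593.6 kWh
Cost = 593.6 kWh × $0.388 = $230.31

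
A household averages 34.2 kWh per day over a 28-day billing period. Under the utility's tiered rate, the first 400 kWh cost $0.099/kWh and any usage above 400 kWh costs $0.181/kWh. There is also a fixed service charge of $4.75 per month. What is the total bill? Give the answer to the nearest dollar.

$145

Usage = 34.2 kWh/day × 28 days = 957.6 kWh
First 400 kWh × $0.099 = $39.60
Remaining 557.6 kWh × $0.181 = $100.93
Energy charge = $140.53; + service $4.75 = $145.28 ≈ $145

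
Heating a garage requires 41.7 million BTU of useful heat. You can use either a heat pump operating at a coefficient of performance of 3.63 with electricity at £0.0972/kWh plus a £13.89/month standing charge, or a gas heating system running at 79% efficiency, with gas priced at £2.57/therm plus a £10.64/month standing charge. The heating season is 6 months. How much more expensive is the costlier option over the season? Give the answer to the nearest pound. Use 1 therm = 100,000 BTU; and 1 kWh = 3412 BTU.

Heat load = 41.7 × 10⁶ BTU = 41,700,000 BTU
Gas: input = 41,700,000 / 0.79 = 52,784,810 BTU = 527.8 therm → 527.8 × £2.57 = £1,356.57; + 6 × £10.64 standing = £1,420.41
Heat pump: 41,700,000 BTU / 3412 = 12,220 kWh heat; / 3.63 = 3,367 kWh in → × £0.0972 = £327.26; + 6 × £13.89 standing = £410.60
Difference = |£1,420.41 − £410.60| = £1,009.81 ≈ £1010

£1010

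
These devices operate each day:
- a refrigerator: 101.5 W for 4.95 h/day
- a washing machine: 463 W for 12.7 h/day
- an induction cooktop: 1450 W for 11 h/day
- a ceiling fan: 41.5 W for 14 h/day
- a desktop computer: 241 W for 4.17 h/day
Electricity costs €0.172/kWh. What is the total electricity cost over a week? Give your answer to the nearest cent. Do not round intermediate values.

€28.80

refrigerator: 101.5 W × 4.95 h × 7 d = 3,517 Wh = 3.517 kWh
washing machine: 463 W × 12.7 h × 7 d = 41,161 Wh = 41.16 kWh
induction cooktop: 1450 W × 11 h × 7 d = 111,650 Wh = 111.7 kWh
ceiling fan: 41.5 W × 14 h × 7 d = 4,067 Wh = 4.067 kWh
desktop computer: 241 W × 4.17 h × 7 d = 7,035 Wh = 7.035 kWh
Total energy = 3.517 + 41.16 + 111.7 + 4.067 + 7.035 = 167.4 kWh
Cost = 167.4 kWh × €0.172 = €28.80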